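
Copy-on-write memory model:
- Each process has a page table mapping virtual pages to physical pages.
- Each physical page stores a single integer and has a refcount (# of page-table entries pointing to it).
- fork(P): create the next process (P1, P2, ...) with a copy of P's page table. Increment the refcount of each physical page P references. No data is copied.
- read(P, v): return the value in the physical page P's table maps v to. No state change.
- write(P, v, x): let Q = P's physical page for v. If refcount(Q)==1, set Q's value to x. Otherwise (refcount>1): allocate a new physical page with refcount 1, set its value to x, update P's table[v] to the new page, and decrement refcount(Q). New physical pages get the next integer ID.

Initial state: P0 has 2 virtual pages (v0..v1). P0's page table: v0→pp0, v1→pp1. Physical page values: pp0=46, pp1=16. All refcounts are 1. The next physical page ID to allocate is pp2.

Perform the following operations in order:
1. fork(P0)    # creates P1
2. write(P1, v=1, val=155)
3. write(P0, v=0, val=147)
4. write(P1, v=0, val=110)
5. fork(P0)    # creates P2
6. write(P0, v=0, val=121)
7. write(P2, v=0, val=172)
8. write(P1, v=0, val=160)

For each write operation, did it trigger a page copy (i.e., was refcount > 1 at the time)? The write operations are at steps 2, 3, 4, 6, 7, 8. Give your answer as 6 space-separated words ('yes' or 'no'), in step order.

Op 1: fork(P0) -> P1. 2 ppages; refcounts: pp0:2 pp1:2
Op 2: write(P1, v1, 155). refcount(pp1)=2>1 -> COPY to pp2. 3 ppages; refcounts: pp0:2 pp1:1 pp2:1
Op 3: write(P0, v0, 147). refcount(pp0)=2>1 -> COPY to pp3. 4 ppages; refcounts: pp0:1 pp1:1 pp2:1 pp3:1
Op 4: write(P1, v0, 110). refcount(pp0)=1 -> write in place. 4 ppages; refcounts: pp0:1 pp1:1 pp2:1 pp3:1
Op 5: fork(P0) -> P2. 4 ppages; refcounts: pp0:1 pp1:2 pp2:1 pp3:2
Op 6: write(P0, v0, 121). refcount(pp3)=2>1 -> COPY to pp4. 5 ppages; refcounts: pp0:1 pp1:2 pp2:1 pp3:1 pp4:1
Op 7: write(P2, v0, 172). refcount(pp3)=1 -> write in place. 5 ppages; refcounts: pp0:1 pp1:2 pp2:1 pp3:1 pp4:1
Op 8: write(P1, v0, 160). refcount(pp0)=1 -> write in place. 5 ppages; refcounts: pp0:1 pp1:2 pp2:1 pp3:1 pp4:1

yes yes no yes no no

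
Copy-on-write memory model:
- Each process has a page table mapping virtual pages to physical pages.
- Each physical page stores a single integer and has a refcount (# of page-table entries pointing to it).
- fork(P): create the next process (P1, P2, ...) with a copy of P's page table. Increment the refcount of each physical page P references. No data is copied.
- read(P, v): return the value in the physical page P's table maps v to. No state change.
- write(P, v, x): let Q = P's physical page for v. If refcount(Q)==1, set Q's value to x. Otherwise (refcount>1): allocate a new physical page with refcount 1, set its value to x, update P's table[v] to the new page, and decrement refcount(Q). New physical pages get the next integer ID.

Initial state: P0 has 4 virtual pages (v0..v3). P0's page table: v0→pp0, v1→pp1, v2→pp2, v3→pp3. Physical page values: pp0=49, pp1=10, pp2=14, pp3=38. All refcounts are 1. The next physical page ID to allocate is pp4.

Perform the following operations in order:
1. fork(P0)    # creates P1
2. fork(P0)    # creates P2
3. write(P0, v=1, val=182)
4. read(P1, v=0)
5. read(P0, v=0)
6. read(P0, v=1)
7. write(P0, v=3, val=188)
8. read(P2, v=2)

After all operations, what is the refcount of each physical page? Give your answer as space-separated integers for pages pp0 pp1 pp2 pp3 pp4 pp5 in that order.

Op 1: fork(P0) -> P1. 4 ppages; refcounts: pp0:2 pp1:2 pp2:2 pp3:2
Op 2: fork(P0) -> P2. 4 ppages; refcounts: pp0:3 pp1:3 pp2:3 pp3:3
Op 3: write(P0, v1, 182). refcount(pp1)=3>1 -> COPY to pp4. 5 ppages; refcounts: pp0:3 pp1:2 pp2:3 pp3:3 pp4:1
Op 4: read(P1, v0) -> 49. No state change.
Op 5: read(P0, v0) -> 49. No state change.
Op 6: read(P0, v1) -> 182. No state change.
Op 7: write(P0, v3, 188). refcount(pp3)=3>1 -> COPY to pp5. 6 ppages; refcounts: pp0:3 pp1:2 pp2:3 pp3:2 pp4:1 pp5:1
Op 8: read(P2, v2) -> 14. No state change.

Answer: 3 2 3 2 1 1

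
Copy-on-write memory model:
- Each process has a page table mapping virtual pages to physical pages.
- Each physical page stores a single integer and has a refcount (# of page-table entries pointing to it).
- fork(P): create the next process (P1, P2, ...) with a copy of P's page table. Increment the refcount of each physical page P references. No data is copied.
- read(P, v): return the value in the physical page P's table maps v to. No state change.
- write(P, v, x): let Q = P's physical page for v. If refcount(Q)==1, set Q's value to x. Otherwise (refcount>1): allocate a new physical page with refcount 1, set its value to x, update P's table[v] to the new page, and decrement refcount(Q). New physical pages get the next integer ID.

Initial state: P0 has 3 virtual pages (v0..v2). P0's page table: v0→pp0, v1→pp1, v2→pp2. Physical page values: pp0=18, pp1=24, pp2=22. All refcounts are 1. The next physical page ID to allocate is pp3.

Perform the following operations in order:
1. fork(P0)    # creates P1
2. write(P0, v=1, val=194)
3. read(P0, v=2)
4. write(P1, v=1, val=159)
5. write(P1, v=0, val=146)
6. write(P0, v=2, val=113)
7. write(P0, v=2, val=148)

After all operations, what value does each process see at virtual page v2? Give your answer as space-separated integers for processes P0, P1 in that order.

Op 1: fork(P0) -> P1. 3 ppages; refcounts: pp0:2 pp1:2 pp2:2
Op 2: write(P0, v1, 194). refcount(pp1)=2>1 -> COPY to pp3. 4 ppages; refcounts: pp0:2 pp1:1 pp2:2 pp3:1
Op 3: read(P0, v2) -> 22. No state change.
Op 4: write(P1, v1, 159). refcount(pp1)=1 -> write in place. 4 ppages; refcounts: pp0:2 pp1:1 pp2:2 pp3:1
Op 5: write(P1, v0, 146). refcount(pp0)=2>1 -> COPY to pp4. 5 ppages; refcounts: pp0:1 pp1:1 pp2:2 pp3:1 pp4:1
Op 6: write(P0, v2, 113). refcount(pp2)=2>1 -> COPY to pp5. 6 ppages; refcounts: pp0:1 pp1:1 pp2:1 pp3:1 pp4:1 pp5:1
Op 7: write(P0, v2, 148). refcount(pp5)=1 -> write in place. 6 ppages; refcounts: pp0:1 pp1:1 pp2:1 pp3:1 pp4:1 pp5:1
P0: v2 -> pp5 = 148
P1: v2 -> pp2 = 22

Answer: 148 22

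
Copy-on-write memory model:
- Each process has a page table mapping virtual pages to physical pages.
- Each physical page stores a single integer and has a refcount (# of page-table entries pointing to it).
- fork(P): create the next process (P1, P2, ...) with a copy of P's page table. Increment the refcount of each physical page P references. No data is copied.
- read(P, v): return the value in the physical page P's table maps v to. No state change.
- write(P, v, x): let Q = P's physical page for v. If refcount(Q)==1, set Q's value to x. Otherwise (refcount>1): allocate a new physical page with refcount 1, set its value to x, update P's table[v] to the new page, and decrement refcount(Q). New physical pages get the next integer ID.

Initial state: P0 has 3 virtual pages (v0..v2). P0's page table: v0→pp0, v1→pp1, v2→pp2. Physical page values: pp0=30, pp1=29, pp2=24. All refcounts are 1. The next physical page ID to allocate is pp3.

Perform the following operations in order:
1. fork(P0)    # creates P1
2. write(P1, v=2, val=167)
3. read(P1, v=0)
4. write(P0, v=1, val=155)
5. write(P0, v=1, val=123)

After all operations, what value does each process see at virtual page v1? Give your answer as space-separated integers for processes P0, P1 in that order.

Answer: 123 29

Derivation:
Op 1: fork(P0) -> P1. 3 ppages; refcounts: pp0:2 pp1:2 pp2:2
Op 2: write(P1, v2, 167). refcount(pp2)=2>1 -> COPY to pp3. 4 ppages; refcounts: pp0:2 pp1:2 pp2:1 pp3:1
Op 3: read(P1, v0) -> 30. No state change.
Op 4: write(P0, v1, 155). refcount(pp1)=2>1 -> COPY to pp4. 5 ppages; refcounts: pp0:2 pp1:1 pp2:1 pp3:1 pp4:1
Op 5: write(P0, v1, 123). refcount(pp4)=1 -> write in place. 5 ppages; refcounts: pp0:2 pp1:1 pp2:1 pp3:1 pp4:1
P0: v1 -> pp4 = 123
P1: v1 -> pp1 = 29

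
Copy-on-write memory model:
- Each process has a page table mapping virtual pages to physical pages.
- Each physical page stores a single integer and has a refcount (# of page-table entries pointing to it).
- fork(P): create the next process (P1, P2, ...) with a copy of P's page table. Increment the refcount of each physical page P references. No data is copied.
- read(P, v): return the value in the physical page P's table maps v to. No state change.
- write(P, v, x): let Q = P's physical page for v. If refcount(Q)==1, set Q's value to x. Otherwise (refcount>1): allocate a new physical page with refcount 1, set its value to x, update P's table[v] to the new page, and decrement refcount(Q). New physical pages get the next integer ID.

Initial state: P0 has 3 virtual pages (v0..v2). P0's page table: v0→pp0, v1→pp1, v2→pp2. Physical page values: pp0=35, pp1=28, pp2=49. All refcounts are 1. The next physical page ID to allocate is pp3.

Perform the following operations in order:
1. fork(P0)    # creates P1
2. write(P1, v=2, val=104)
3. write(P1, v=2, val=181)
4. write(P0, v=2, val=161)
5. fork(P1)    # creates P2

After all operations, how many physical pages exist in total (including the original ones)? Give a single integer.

Op 1: fork(P0) -> P1. 3 ppages; refcounts: pp0:2 pp1:2 pp2:2
Op 2: write(P1, v2, 104). refcount(pp2)=2>1 -> COPY to pp3. 4 ppages; refcounts: pp0:2 pp1:2 pp2:1 pp3:1
Op 3: write(P1, v2, 181). refcount(pp3)=1 -> write in place. 4 ppages; refcounts: pp0:2 pp1:2 pp2:1 pp3:1
Op 4: write(P0, v2, 161). refcount(pp2)=1 -> write in place. 4 ppages; refcounts: pp0:2 pp1:2 pp2:1 pp3:1
Op 5: fork(P1) -> P2. 4 ppages; refcounts: pp0:3 pp1:3 pp2:1 pp3:2

Answer: 4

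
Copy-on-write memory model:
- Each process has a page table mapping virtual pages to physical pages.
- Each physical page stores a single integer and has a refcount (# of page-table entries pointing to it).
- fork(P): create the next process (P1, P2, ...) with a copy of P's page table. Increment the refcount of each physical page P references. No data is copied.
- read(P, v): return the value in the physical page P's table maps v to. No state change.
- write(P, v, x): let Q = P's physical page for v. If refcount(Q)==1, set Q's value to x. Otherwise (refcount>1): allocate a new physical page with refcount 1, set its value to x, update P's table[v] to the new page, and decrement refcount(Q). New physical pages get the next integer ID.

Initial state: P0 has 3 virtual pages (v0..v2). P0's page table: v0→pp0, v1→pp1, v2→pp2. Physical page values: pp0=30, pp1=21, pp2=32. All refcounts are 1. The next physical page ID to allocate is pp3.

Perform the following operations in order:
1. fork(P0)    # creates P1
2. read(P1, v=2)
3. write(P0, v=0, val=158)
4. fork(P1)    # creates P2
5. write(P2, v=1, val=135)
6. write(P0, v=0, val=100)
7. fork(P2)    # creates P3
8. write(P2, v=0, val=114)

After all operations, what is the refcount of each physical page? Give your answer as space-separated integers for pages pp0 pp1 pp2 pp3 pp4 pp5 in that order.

Answer: 2 2 4 1 2 1

Derivation:
Op 1: fork(P0) -> P1. 3 ppages; refcounts: pp0:2 pp1:2 pp2:2
Op 2: read(P1, v2) -> 32. No state change.
Op 3: write(P0, v0, 158). refcount(pp0)=2>1 -> COPY to pp3. 4 ppages; refcounts: pp0:1 pp1:2 pp2:2 pp3:1
Op 4: fork(P1) -> P2. 4 ppages; refcounts: pp0:2 pp1:3 pp2:3 pp3:1
Op 5: write(P2, v1, 135). refcount(pp1)=3>1 -> COPY to pp4. 5 ppages; refcounts: pp0:2 pp1:2 pp2:3 pp3:1 pp4:1
Op 6: write(P0, v0, 100). refcount(pp3)=1 -> write in place. 5 ppages; refcounts: pp0:2 pp1:2 pp2:3 pp3:1 pp4:1
Op 7: fork(P2) -> P3. 5 ppages; refcounts: pp0:3 pp1:2 pp2:4 pp3:1 pp4:2
Op 8: write(P2, v0, 114). refcount(pp0)=3>1 -> COPY to pp5. 6 ppages; refcounts: pp0:2 pp1:2 pp2:4 pp3:1 pp4:2 pp5:1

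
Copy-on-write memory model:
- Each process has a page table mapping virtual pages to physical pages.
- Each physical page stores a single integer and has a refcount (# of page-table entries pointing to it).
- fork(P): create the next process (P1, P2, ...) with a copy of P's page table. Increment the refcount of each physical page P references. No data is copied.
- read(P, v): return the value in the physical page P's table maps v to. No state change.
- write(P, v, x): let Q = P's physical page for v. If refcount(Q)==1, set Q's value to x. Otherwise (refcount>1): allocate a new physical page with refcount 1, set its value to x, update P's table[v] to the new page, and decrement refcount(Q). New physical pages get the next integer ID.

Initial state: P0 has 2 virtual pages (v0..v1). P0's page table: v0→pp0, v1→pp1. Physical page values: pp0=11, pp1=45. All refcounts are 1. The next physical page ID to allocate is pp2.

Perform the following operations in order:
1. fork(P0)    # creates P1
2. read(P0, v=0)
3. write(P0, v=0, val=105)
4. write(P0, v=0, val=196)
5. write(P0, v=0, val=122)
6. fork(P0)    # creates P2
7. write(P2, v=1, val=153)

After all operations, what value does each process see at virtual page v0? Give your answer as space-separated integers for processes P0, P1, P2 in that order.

Answer: 122 11 122

Derivation:
Op 1: fork(P0) -> P1. 2 ppages; refcounts: pp0:2 pp1:2
Op 2: read(P0, v0) -> 11. No state change.
Op 3: write(P0, v0, 105). refcount(pp0)=2>1 -> COPY to pp2. 3 ppages; refcounts: pp0:1 pp1:2 pp2:1
Op 4: write(P0, v0, 196). refcount(pp2)=1 -> write in place. 3 ppages; refcounts: pp0:1 pp1:2 pp2:1
Op 5: write(P0, v0, 122). refcount(pp2)=1 -> write in place. 3 ppages; refcounts: pp0:1 pp1:2 pp2:1
Op 6: fork(P0) -> P2. 3 ppages; refcounts: pp0:1 pp1:3 pp2:2
Op 7: write(P2, v1, 153). refcount(pp1)=3>1 -> COPY to pp3. 4 ppages; refcounts: pp0:1 pp1:2 pp2:2 pp3:1
P0: v0 -> pp2 = 122
P1: v0 -> pp0 = 11
P2: v0 -> pp2 = 122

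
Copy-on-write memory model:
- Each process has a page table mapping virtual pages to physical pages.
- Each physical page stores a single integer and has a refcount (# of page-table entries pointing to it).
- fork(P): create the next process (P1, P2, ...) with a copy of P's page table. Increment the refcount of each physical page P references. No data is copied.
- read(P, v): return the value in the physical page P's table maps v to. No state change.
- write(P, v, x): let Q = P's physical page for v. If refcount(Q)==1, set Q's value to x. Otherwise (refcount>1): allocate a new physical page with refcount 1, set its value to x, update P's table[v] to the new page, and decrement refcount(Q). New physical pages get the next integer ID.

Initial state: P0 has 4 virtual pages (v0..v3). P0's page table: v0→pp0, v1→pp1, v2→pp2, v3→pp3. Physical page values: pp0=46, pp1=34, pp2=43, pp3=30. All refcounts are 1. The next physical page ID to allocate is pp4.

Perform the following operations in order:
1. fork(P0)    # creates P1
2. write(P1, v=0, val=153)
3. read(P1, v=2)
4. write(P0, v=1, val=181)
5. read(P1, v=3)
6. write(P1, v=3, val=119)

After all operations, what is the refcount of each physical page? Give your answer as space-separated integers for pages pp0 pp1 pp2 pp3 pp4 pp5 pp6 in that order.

Op 1: fork(P0) -> P1. 4 ppages; refcounts: pp0:2 pp1:2 pp2:2 pp3:2
Op 2: write(P1, v0, 153). refcount(pp0)=2>1 -> COPY to pp4. 5 ppages; refcounts: pp0:1 pp1:2 pp2:2 pp3:2 pp4:1
Op 3: read(P1, v2) -> 43. No state change.
Op 4: write(P0, v1, 181). refcount(pp1)=2>1 -> COPY to pp5. 6 ppages; refcounts: pp0:1 pp1:1 pp2:2 pp3:2 pp4:1 pp5:1
Op 5: read(P1, v3) -> 30. No state change.
Op 6: write(P1, v3, 119). refcount(pp3)=2>1 -> COPY to pp6. 7 ppages; refcounts: pp0:1 pp1:1 pp2:2 pp3:1 pp4:1 pp5:1 pp6:1

Answer: 1 1 2 1 1 1 1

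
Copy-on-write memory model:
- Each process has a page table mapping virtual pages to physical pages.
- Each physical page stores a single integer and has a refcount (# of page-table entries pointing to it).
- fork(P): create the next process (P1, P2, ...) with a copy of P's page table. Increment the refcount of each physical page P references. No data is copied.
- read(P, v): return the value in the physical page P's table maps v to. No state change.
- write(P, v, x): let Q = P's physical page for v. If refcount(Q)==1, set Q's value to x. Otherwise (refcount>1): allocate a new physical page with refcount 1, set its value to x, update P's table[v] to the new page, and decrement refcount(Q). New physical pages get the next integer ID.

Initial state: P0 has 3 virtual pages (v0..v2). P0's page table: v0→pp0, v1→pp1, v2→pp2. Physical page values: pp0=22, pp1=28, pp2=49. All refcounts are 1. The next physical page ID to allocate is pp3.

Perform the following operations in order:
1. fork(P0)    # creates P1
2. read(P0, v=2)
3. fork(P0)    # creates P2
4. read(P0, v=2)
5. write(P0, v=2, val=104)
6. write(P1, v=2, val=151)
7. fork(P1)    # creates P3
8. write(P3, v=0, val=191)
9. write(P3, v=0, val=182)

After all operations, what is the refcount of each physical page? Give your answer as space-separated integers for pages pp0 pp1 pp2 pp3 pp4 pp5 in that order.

Op 1: fork(P0) -> P1. 3 ppages; refcounts: pp0:2 pp1:2 pp2:2
Op 2: read(P0, v2) -> 49. No state change.
Op 3: fork(P0) -> P2. 3 ppages; refcounts: pp0:3 pp1:3 pp2:3
Op 4: read(P0, v2) -> 49. No state change.
Op 5: write(P0, v2, 104). refcount(pp2)=3>1 -> COPY to pp3. 4 ppages; refcounts: pp0:3 pp1:3 pp2:2 pp3:1
Op 6: write(P1, v2, 151). refcount(pp2)=2>1 -> COPY to pp4. 5 ppages; refcounts: pp0:3 pp1:3 pp2:1 pp3:1 pp4:1
Op 7: fork(P1) -> P3. 5 ppages; refcounts: pp0:4 pp1:4 pp2:1 pp3:1 pp4:2
Op 8: write(P3, v0, 191). refcount(pp0)=4>1 -> COPY to pp5. 6 ppages; refcounts: pp0:3 pp1:4 pp2:1 pp3:1 pp4:2 pp5:1
Op 9: write(P3, v0, 182). refcount(pp5)=1 -> write in place. 6 ppages; refcounts: pp0:3 pp1:4 pp2:1 pp3:1 pp4:2 pp5:1

Answer: 3 4 1 1 2 1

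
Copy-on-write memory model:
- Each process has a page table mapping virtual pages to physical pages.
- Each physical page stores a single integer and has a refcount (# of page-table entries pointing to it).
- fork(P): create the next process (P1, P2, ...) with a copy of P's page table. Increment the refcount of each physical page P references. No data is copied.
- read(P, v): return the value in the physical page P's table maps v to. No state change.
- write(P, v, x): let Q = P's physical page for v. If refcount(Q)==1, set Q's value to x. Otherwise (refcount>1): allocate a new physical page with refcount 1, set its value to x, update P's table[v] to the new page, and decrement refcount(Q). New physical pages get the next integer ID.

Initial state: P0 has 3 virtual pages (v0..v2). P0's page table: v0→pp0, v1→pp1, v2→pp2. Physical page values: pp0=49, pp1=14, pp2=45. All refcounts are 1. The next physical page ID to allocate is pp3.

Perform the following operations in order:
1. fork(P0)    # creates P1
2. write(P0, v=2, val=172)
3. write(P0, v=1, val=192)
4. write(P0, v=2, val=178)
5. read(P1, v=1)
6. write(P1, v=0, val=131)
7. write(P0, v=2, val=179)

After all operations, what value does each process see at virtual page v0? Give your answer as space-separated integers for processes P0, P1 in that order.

Answer: 49 131

Derivation:
Op 1: fork(P0) -> P1. 3 ppages; refcounts: pp0:2 pp1:2 pp2:2
Op 2: write(P0, v2, 172). refcount(pp2)=2>1 -> COPY to pp3. 4 ppages; refcounts: pp0:2 pp1:2 pp2:1 pp3:1
Op 3: write(P0, v1, 192). refcount(pp1)=2>1 -> COPY to pp4. 5 ppages; refcounts: pp0:2 pp1:1 pp2:1 pp3:1 pp4:1
Op 4: write(P0, v2, 178). refcount(pp3)=1 -> write in place. 5 ppages; refcounts: pp0:2 pp1:1 pp2:1 pp3:1 pp4:1
Op 5: read(P1, v1) -> 14. No state change.
Op 6: write(P1, v0, 131). refcount(pp0)=2>1 -> COPY to pp5. 6 ppages; refcounts: pp0:1 pp1:1 pp2:1 pp3:1 pp4:1 pp5:1
Op 7: write(P0, v2, 179). refcount(pp3)=1 -> write in place. 6 ppages; refcounts: pp0:1 pp1:1 pp2:1 pp3:1 pp4:1 pp5:1
P0: v0 -> pp0 = 49
P1: v0 -> pp5 = 131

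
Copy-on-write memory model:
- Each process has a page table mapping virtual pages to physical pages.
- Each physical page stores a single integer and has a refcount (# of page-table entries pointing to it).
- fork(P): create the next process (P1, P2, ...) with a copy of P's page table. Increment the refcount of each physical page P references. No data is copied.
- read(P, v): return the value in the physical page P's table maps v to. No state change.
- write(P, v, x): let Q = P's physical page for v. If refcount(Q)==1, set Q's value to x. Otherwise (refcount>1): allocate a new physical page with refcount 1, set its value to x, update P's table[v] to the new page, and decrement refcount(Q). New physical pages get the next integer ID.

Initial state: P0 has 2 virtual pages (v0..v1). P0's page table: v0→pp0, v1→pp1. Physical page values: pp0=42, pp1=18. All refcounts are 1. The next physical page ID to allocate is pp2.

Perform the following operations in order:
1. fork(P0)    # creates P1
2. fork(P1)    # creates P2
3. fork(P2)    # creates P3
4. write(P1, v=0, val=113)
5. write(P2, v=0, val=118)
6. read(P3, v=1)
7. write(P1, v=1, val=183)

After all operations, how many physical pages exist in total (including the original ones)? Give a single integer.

Answer: 5

Derivation:
Op 1: fork(P0) -> P1. 2 ppages; refcounts: pp0:2 pp1:2
Op 2: fork(P1) -> P2. 2 ppages; refcounts: pp0:3 pp1:3
Op 3: fork(P2) -> P3. 2 ppages; refcounts: pp0:4 pp1:4
Op 4: write(P1, v0, 113). refcount(pp0)=4>1 -> COPY to pp2. 3 ppages; refcounts: pp0:3 pp1:4 pp2:1
Op 5: write(P2, v0, 118). refcount(pp0)=3>1 -> COPY to pp3. 4 ppages; refcounts: pp0:2 pp1:4 pp2:1 pp3:1
Op 6: read(P3, v1) -> 18. No state change.
Op 7: write(P1, v1, 183). refcount(pp1)=4>1 -> COPY to pp4. 5 ppages; refcounts: pp0:2 pp1:3 pp2:1 pp3:1 pp4:1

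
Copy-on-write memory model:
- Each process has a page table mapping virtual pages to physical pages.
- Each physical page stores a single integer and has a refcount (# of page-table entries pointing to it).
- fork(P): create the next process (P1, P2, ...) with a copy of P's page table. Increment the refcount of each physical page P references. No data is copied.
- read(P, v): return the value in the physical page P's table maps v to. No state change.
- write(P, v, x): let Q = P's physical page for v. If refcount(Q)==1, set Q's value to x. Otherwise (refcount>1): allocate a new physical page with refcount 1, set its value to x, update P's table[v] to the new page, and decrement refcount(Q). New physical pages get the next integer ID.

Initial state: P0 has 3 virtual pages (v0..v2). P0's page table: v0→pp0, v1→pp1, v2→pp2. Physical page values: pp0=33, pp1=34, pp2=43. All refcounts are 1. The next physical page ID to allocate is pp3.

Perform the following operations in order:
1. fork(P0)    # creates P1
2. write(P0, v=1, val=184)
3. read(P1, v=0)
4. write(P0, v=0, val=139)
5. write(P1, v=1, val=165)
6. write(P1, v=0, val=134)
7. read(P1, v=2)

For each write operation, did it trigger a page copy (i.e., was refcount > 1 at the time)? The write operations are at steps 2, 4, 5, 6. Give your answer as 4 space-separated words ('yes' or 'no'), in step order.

Op 1: fork(P0) -> P1. 3 ppages; refcounts: pp0:2 pp1:2 pp2:2
Op 2: write(P0, v1, 184). refcount(pp1)=2>1 -> COPY to pp3. 4 ppages; refcounts: pp0:2 pp1:1 pp2:2 pp3:1
Op 3: read(P1, v0) -> 33. No state change.
Op 4: write(P0, v0, 139). refcount(pp0)=2>1 -> COPY to pp4. 5 ppages; refcounts: pp0:1 pp1:1 pp2:2 pp3:1 pp4:1
Op 5: write(P1, v1, 165). refcount(pp1)=1 -> write in place. 5 ppages; refcounts: pp0:1 pp1:1 pp2:2 pp3:1 pp4:1
Op 6: write(P1, v0, 134). refcount(pp0)=1 -> write in place. 5 ppages; refcounts: pp0:1 pp1:1 pp2:2 pp3:1 pp4:1
Op 7: read(P1, v2) -> 43. No state change.

yes yes no no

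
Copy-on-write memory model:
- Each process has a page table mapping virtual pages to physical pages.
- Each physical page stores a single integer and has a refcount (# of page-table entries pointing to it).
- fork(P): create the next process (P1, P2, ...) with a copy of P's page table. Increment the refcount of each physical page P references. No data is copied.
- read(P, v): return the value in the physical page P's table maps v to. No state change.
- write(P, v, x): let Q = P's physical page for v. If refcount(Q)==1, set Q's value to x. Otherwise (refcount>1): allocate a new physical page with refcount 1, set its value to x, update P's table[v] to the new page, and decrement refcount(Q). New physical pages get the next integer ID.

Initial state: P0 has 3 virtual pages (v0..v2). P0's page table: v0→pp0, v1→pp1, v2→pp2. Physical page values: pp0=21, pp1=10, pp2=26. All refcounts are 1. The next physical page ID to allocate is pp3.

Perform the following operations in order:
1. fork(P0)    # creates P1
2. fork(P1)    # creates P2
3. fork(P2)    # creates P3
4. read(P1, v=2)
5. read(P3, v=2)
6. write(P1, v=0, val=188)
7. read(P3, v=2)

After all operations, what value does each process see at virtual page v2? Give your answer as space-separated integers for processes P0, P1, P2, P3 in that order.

Answer: 26 26 26 26

Derivation:
Op 1: fork(P0) -> P1. 3 ppages; refcounts: pp0:2 pp1:2 pp2:2
Op 2: fork(P1) -> P2. 3 ppages; refcounts: pp0:3 pp1:3 pp2:3
Op 3: fork(P2) -> P3. 3 ppages; refcounts: pp0:4 pp1:4 pp2:4
Op 4: read(P1, v2) -> 26. No state change.
Op 5: read(P3, v2) -> 26. No state change.
Op 6: write(P1, v0, 188). refcount(pp0)=4>1 -> COPY to pp3. 4 ppages; refcounts: pp0:3 pp1:4 pp2:4 pp3:1
Op 7: read(P3, v2) -> 26. No state change.
P0: v2 -> pp2 = 26
P1: v2 -> pp2 = 26
P2: v2 -> pp2 = 26
P3: v2 -> pp2 = 26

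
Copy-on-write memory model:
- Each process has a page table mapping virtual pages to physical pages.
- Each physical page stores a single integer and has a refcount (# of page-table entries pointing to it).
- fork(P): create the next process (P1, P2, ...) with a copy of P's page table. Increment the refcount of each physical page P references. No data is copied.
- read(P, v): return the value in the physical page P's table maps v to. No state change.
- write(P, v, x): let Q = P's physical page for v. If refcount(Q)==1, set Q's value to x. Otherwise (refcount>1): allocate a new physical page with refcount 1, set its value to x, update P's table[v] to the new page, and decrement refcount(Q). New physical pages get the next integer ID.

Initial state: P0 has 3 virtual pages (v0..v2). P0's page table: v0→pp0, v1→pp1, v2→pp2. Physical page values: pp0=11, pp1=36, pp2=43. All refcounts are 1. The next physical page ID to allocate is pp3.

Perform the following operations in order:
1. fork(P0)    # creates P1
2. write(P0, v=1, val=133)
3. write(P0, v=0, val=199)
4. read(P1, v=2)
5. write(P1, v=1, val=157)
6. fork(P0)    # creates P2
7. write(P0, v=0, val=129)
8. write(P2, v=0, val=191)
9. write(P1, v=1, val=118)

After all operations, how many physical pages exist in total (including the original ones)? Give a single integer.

Op 1: fork(P0) -> P1. 3 ppages; refcounts: pp0:2 pp1:2 pp2:2
Op 2: write(P0, v1, 133). refcount(pp1)=2>1 -> COPY to pp3. 4 ppages; refcounts: pp0:2 pp1:1 pp2:2 pp3:1
Op 3: write(P0, v0, 199). refcount(pp0)=2>1 -> COPY to pp4. 5 ppages; refcounts: pp0:1 pp1:1 pp2:2 pp3:1 pp4:1
Op 4: read(P1, v2) -> 43. No state change.
Op 5: write(P1, v1, 157). refcount(pp1)=1 -> write in place. 5 ppages; refcounts: pp0:1 pp1:1 pp2:2 pp3:1 pp4:1
Op 6: fork(P0) -> P2. 5 ppages; refcounts: pp0:1 pp1:1 pp2:3 pp3:2 pp4:2
Op 7: write(P0, v0, 129). refcount(pp4)=2>1 -> COPY to pp5. 6 ppages; refcounts: pp0:1 pp1:1 pp2:3 pp3:2 pp4:1 pp5:1
Op 8: write(P2, v0, 191). refcount(pp4)=1 -> write in place. 6 ppages; refcounts: pp0:1 pp1:1 pp2:3 pp3:2 pp4:1 pp5:1
Op 9: write(P1, v1, 118). refcount(pp1)=1 -> write in place. 6 ppages; refcounts: pp0:1 pp1:1 pp2:3 pp3:2 pp4:1 pp5:1

Answer: 6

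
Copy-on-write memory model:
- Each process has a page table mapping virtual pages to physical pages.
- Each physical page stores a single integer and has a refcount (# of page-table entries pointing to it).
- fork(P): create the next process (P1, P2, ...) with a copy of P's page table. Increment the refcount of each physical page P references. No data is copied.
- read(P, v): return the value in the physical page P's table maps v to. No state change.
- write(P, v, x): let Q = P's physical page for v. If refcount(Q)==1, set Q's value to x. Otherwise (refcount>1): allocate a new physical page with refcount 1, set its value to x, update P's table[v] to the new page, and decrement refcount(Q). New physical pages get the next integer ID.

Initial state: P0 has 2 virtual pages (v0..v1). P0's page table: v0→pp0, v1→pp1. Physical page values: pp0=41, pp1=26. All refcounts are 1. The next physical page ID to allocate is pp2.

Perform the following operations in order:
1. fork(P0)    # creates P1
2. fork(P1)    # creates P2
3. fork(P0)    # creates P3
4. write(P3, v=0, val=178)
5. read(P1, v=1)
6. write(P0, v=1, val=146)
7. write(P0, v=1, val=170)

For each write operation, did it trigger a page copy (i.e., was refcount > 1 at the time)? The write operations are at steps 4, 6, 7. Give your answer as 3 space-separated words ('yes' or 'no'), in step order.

Op 1: fork(P0) -> P1. 2 ppages; refcounts: pp0:2 pp1:2
Op 2: fork(P1) -> P2. 2 ppages; refcounts: pp0:3 pp1:3
Op 3: fork(P0) -> P3. 2 ppages; refcounts: pp0:4 pp1:4
Op 4: write(P3, v0, 178). refcount(pp0)=4>1 -> COPY to pp2. 3 ppages; refcounts: pp0:3 pp1:4 pp2:1
Op 5: read(P1, v1) -> 26. No state change.
Op 6: write(P0, v1, 146). refcount(pp1)=4>1 -> COPY to pp3. 4 ppages; refcounts: pp0:3 pp1:3 pp2:1 pp3:1
Op 7: write(P0, v1, 170). refcount(pp3)=1 -> write in place. 4 ppages; refcounts: pp0:3 pp1:3 pp2:1 pp3:1

yes yes no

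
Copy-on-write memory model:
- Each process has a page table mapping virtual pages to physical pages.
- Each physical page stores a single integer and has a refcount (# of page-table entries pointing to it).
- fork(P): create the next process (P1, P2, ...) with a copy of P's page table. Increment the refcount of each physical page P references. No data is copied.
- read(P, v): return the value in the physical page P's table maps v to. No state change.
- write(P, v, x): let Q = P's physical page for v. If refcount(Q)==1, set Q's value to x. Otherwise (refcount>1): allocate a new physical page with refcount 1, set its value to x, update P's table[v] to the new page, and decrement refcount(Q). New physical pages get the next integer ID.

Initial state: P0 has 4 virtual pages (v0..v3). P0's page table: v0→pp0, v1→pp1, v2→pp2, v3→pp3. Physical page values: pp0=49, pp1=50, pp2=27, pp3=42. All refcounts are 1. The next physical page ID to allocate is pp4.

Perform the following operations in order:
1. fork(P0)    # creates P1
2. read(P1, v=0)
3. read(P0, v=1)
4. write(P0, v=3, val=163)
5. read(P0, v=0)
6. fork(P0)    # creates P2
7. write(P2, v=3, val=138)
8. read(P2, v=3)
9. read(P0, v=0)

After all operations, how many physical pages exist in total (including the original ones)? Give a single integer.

Op 1: fork(P0) -> P1. 4 ppages; refcounts: pp0:2 pp1:2 pp2:2 pp3:2
Op 2: read(P1, v0) -> 49. No state change.
Op 3: read(P0, v1) -> 50. No state change.
Op 4: write(P0, v3, 163). refcount(pp3)=2>1 -> COPY to pp4. 5 ppages; refcounts: pp0:2 pp1:2 pp2:2 pp3:1 pp4:1
Op 5: read(P0, v0) -> 49. No state change.
Op 6: fork(P0) -> P2. 5 ppages; refcounts: pp0:3 pp1:3 pp2:3 pp3:1 pp4:2
Op 7: write(P2, v3, 138). refcount(pp4)=2>1 -> COPY to pp5. 6 ppages; refcounts: pp0:3 pp1:3 pp2:3 pp3:1 pp4:1 pp5:1
Op 8: read(P2, v3) -> 138. No state change.
Op 9: read(P0, v0) -> 49. No state change.

Answer: 6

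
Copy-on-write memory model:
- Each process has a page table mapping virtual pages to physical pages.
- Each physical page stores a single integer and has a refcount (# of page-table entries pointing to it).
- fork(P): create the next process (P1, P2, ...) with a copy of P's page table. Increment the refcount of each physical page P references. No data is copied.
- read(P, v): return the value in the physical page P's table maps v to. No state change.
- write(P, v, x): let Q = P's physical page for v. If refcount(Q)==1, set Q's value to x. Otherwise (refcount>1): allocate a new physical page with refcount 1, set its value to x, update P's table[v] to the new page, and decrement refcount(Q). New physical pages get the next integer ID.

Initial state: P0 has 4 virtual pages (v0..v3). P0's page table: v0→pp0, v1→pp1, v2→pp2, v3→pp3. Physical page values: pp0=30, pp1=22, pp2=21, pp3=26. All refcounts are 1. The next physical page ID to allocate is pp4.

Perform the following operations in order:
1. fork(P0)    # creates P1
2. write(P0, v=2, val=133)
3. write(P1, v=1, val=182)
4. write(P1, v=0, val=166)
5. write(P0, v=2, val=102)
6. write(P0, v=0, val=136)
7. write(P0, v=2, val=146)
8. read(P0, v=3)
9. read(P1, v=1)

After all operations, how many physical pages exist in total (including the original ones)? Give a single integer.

Answer: 7

Derivation:
Op 1: fork(P0) -> P1. 4 ppages; refcounts: pp0:2 pp1:2 pp2:2 pp3:2
Op 2: write(P0, v2, 133). refcount(pp2)=2>1 -> COPY to pp4. 5 ppages; refcounts: pp0:2 pp1:2 pp2:1 pp3:2 pp4:1
Op 3: write(P1, v1, 182). refcount(pp1)=2>1 -> COPY to pp5. 6 ppages; refcounts: pp0:2 pp1:1 pp2:1 pp3:2 pp4:1 pp5:1
Op 4: write(P1, v0, 166). refcount(pp0)=2>1 -> COPY to pp6. 7 ppages; refcounts: pp0:1 pp1:1 pp2:1 pp3:2 pp4:1 pp5:1 pp6:1
Op 5: write(P0, v2, 102). refcount(pp4)=1 -> write in place. 7 ppages; refcounts: pp0:1 pp1:1 pp2:1 pp3:2 pp4:1 pp5:1 pp6:1
Op 6: write(P0, v0, 136). refcount(pp0)=1 -> write in place. 7 ppages; refcounts: pp0:1 pp1:1 pp2:1 pp3:2 pp4:1 pp5:1 pp6:1
Op 7: write(P0, v2, 146). refcount(pp4)=1 -> write in place. 7 ppages; refcounts: pp0:1 pp1:1 pp2:1 pp3:2 pp4:1 pp5:1 pp6:1
Op 8: read(P0, v3) -> 26. No state change.
Op 9: read(P1, v1) -> 182. No state change.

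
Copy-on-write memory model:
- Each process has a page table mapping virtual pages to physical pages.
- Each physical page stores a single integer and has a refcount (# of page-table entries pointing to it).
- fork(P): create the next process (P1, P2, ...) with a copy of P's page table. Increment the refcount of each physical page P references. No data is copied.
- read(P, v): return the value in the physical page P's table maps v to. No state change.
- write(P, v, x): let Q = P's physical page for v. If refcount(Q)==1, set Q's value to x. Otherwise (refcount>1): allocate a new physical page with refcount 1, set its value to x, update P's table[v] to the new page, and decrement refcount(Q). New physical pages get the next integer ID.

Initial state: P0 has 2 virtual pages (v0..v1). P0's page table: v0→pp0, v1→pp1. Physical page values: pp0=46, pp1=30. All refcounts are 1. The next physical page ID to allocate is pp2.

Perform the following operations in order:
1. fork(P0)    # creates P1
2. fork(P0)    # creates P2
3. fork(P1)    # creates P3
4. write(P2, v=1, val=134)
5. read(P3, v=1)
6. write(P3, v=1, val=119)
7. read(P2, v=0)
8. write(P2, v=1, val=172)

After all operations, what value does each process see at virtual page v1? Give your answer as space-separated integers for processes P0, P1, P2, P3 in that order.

Op 1: fork(P0) -> P1. 2 ppages; refcounts: pp0:2 pp1:2
Op 2: fork(P0) -> P2. 2 ppages; refcounts: pp0:3 pp1:3
Op 3: fork(P1) -> P3. 2 ppages; refcounts: pp0:4 pp1:4
Op 4: write(P2, v1, 134). refcount(pp1)=4>1 -> COPY to pp2. 3 ppages; refcounts: pp0:4 pp1:3 pp2:1
Op 5: read(P3, v1) -> 30. No state change.
Op 6: write(P3, v1, 119). refcount(pp1)=3>1 -> COPY to pp3. 4 ppages; refcounts: pp0:4 pp1:2 pp2:1 pp3:1
Op 7: read(P2, v0) -> 46. No state change.
Op 8: write(P2, v1, 172). refcount(pp2)=1 -> write in place. 4 ppages; refcounts: pp0:4 pp1:2 pp2:1 pp3:1
P0: v1 -> pp1 = 30
P1: v1 -> pp1 = 30
P2: v1 -> pp2 = 172
P3: v1 -> pp3 = 119

Answer: 30 30 172 119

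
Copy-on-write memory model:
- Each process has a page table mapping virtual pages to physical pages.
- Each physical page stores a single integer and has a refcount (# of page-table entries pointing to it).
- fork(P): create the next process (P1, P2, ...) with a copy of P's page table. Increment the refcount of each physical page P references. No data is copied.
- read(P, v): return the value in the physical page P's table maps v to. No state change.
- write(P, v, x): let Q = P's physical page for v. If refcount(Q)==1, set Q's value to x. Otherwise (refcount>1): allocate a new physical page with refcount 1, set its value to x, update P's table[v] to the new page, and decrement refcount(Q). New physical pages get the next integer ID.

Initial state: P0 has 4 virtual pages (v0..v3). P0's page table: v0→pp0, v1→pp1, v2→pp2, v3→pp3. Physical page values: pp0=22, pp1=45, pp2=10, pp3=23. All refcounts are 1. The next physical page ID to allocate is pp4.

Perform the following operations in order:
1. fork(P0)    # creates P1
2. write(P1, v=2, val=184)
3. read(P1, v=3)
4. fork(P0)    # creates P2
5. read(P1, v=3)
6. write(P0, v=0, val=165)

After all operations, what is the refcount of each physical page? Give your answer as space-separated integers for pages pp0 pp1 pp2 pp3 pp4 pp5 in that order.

Answer: 2 3 2 3 1 1

Derivation:
Op 1: fork(P0) -> P1. 4 ppages; refcounts: pp0:2 pp1:2 pp2:2 pp3:2
Op 2: write(P1, v2, 184). refcount(pp2)=2>1 -> COPY to pp4. 5 ppages; refcounts: pp0:2 pp1:2 pp2:1 pp3:2 pp4:1
Op 3: read(P1, v3) -> 23. No state change.
Op 4: fork(P0) -> P2. 5 ppages; refcounts: pp0:3 pp1:3 pp2:2 pp3:3 pp4:1
Op 5: read(P1, v3) -> 23. No state change.
Op 6: write(P0, v0, 165). refcount(pp0)=3>1 -> COPY to pp5. 6 ppages; refcounts: pp0:2 pp1:3 pp2:2 pp3:3 pp4:1 pp5:1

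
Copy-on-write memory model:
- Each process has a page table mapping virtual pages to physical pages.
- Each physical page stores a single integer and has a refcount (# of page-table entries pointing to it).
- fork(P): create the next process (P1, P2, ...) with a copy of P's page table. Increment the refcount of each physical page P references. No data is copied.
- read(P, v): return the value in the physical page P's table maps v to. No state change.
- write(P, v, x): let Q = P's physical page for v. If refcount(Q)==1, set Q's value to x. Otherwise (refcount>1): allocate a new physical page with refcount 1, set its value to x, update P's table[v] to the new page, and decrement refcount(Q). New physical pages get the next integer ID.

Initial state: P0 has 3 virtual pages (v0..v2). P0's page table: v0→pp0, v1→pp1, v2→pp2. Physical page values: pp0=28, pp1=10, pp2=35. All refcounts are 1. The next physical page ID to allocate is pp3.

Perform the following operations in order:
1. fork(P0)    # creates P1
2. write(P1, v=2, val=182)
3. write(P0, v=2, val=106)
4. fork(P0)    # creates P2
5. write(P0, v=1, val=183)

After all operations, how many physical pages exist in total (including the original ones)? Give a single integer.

Op 1: fork(P0) -> P1. 3 ppages; refcounts: pp0:2 pp1:2 pp2:2
Op 2: write(P1, v2, 182). refcount(pp2)=2>1 -> COPY to pp3. 4 ppages; refcounts: pp0:2 pp1:2 pp2:1 pp3:1
Op 3: write(P0, v2, 106). refcount(pp2)=1 -> write in place. 4 ppages; refcounts: pp0:2 pp1:2 pp2:1 pp3:1
Op 4: fork(P0) -> P2. 4 ppages; refcounts: pp0:3 pp1:3 pp2:2 pp3:1
Op 5: write(P0, v1, 183). refcount(pp1)=3>1 -> COPY to pp4. 5 ppages; refcounts: pp0:3 pp1:2 pp2:2 pp3:1 pp4:1

Answer: 5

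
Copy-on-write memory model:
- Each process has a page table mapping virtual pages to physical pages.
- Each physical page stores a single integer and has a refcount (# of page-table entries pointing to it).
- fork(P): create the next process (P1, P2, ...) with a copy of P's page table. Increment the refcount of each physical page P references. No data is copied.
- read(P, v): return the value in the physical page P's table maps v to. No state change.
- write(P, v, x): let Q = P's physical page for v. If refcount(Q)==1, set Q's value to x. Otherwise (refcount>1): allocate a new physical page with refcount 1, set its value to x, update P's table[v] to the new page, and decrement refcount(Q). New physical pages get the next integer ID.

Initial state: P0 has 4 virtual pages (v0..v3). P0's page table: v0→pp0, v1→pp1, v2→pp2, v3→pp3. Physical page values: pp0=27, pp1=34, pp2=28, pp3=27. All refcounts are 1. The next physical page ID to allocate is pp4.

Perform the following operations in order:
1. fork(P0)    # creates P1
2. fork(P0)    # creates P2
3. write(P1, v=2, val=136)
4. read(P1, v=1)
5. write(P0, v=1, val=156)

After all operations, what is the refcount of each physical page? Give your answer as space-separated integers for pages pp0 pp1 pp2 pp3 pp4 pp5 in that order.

Op 1: fork(P0) -> P1. 4 ppages; refcounts: pp0:2 pp1:2 pp2:2 pp3:2
Op 2: fork(P0) -> P2. 4 ppages; refcounts: pp0:3 pp1:3 pp2:3 pp3:3
Op 3: write(P1, v2, 136). refcount(pp2)=3>1 -> COPY to pp4. 5 ppages; refcounts: pp0:3 pp1:3 pp2:2 pp3:3 pp4:1
Op 4: read(P1, v1) -> 34. No state change.
Op 5: write(P0, v1, 156). refcount(pp1)=3>1 -> COPY to pp5. 6 ppages; refcounts: pp0:3 pp1:2 pp2:2 pp3:3 pp4:1 pp5:1

Answer: 3 2 2 3 1 1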